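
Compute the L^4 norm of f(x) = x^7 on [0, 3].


Step 1: ||f||_4 = (integral_0^3 |x^7|^4 dx)^(1/4)
     = (integral_0^3 x^28 dx)^(1/4)
Step 2: integral_0^3 x^28 dx = [x^29/(29)] from 0 to 3 = 3^29/29
     = 68630377364883/29 = 2.366565e+12
Step 3: ||f||_4 = (2.366565e+12)^(1/4) = 1240.308149


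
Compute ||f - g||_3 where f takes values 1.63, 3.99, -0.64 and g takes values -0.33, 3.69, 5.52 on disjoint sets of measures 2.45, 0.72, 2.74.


Step 1: Compute differences f_i - g_i:
  1.63 - -0.33 = 1.96
  3.99 - 3.69 = 0.3
  -0.64 - 5.52 = -6.16
Step 2: Compute |diff|^3 * measure for each set:
  |1.96|^3 * 2.45 = 7.529536 * 2.45 = 18.447363
  |0.3|^3 * 0.72 = 0.027 * 0.72 = 0.01944
  |-6.16|^3 * 2.74 = 233.744896 * 2.74 = 640.461015
Step 3: Sum = 658.927818
Step 4: ||f-g||_3 = (658.927818)^(1/3) = 8.70187


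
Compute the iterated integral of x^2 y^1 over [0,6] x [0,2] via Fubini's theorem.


By Fubini's theorem, the double integral factors as a product of single integrals:
Step 1: integral_0^6 x^2 dx = [x^3/3] from 0 to 6
     = 6^3/3 = 72
Step 2: integral_0^2 y^1 dy = [y^2/2] from 0 to 2
     = 2^2/2 = 2
Step 3: Double integral = 72 * 2 = 144


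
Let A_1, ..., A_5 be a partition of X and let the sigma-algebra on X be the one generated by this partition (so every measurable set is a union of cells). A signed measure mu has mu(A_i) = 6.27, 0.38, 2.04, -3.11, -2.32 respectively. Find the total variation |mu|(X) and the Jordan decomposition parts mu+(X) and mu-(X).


Step 1: Every measurable set is a union of atoms (the cells / points), so a Hahn decomposition is
  obtained by grouping atoms by sign: P = union of atoms with mu > 0, N = union of the remaining atoms.
  Atoms in P (indices): 1, 2, 3;  atoms in N (indices): 4, 5
  Positive values: 6.27, 0.38, 2.04
  Negative values: -3.11, -2.32
Step 2: mu+(X) = mu(P) = sum of positive atom values = 8.69
Step 3: mu-(X) = -mu(N) = sum of |negative atom values| = 5.43
Step 4: |mu|(X) = mu+(X) + mu-(X) = 8.69 + 5.43 = 14.12


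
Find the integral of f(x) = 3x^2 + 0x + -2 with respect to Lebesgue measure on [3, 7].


The Lebesgue integral of a Riemann-integrable function agrees with the Riemann integral.
Antiderivative F(x) = (3/3)x^3 + (0/2)x^2 + -2x
F(7) = (3/3)*7^3 + (0/2)*7^2 + -2*7
     = (3/3)*343 + (0/2)*49 + -2*7
     = 343 + 0.0 + -14
     = 329
F(3) = 21
Integral = F(7) - F(3) = 329 - 21 = 308


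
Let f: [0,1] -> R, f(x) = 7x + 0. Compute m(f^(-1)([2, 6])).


f^(-1)([2, 6]) = {x : 2 <= 7x + 0 <= 6}
Solving: (2 - 0)/7 <= x <= (6 - 0)/7
= [0.285714, 0.857143]
Intersecting with [0,1]: [0.285714, 0.857143]
Measure = 0.857143 - 0.285714 = 0.571429


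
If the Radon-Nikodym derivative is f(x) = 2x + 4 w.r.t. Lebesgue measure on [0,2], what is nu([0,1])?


nu(A) = integral_A (dnu/dmu) dmu = integral_0^1 (2x + 4) dx
Step 1: Antiderivative F(x) = (2/2)x^2 + 4x
Step 2: F(1) = (2/2)*1^2 + 4*1 = 1 + 4 = 5
Step 3: F(0) = (2/2)*0^2 + 4*0 = 0.0 + 0 = 0.0
Step 4: nu([0,1]) = F(1) - F(0) = 5 - 0.0 = 5


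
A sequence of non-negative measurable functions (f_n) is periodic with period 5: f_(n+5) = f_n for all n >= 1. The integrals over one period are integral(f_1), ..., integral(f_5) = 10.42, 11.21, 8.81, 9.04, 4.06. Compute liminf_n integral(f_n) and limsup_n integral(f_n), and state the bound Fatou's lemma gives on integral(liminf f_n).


The sequence (integral(f_n)) is periodic with period 5, repeating the values 10.42, 11.21, 8.81, 9.04, 4.06 indefinitely.
Step 1: For a periodic sequence, every tail (a_m, a_(m+1), ...) contains all 5 period values infinitely often.
Step 2: Hence inf of every tail = min of the period values = min(10.42, 11.21, 8.81, 9.04, 4.06) = 4.06.
        liminf_n integral(f_n) = sup over m of (inf of tail from m) = 4.06.
Step 3: Similarly sup of every tail = max of the period values = 11.21.
        limsup_n integral(f_n) = 11.21.
Step 4: Fatou's lemma: integral(liminf_n f_n) <= liminf_n integral(f_n) = 4.06.
        So the integral of the pointwise liminf is at most 4.06.


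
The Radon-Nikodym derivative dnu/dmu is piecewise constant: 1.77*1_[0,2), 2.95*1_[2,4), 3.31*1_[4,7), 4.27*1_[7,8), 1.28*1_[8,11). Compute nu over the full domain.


Integrate each piece of the Radon-Nikodym derivative:
Step 1: integral_0^2 1.77 dx = 1.77*(2-0) = 1.77*2 = 3.54
Step 2: integral_2^4 2.95 dx = 2.95*(4-2) = 2.95*2 = 5.9
Step 3: integral_4^7 3.31 dx = 3.31*(7-4) = 3.31*3 = 9.93
Step 4: integral_7^8 4.27 dx = 4.27*(8-7) = 4.27*1 = 4.27
Step 5: integral_8^11 1.28 dx = 1.28*(11-8) = 1.28*3 = 3.84
Total: 3.54 + 5.9 + 9.93 + 4.27 + 3.84 = 27.48


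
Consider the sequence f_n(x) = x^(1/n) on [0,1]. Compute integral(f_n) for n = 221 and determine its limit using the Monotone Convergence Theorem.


At n = 221: f_221(x) = x^(1/221).
Step 1: integral(x^(1/221), 0, 1) = [x^(1/221+1) / (1/221+1)] from 0 to 1
     = 1 / (1/221 + 1) = 1 / ((221+1)/221) = 221/(221+1)
     = 221/222 = 0.995495
Step 2: As n -> infinity, f_n(x) = x^(1/n) -> 1 for x in (0,1], and f_n is increasing in n.
By MCT, lim_n integral(f_n) = integral(lim_n f_n) = integral(1, 0, 1) = 1.
Step 3: Verify convergence: 221/222 = 0.995495 -> 1


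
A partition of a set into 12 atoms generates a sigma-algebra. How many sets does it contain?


Each element of the sigma-algebra is a union of some subset of the 12 atoms.
The number of such subsets is 2^12 = 4096.


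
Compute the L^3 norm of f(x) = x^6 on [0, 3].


Step 1: ||f||_3 = (integral_0^3 |x^6|^3 dx)^(1/3)
     = (integral_0^3 x^18 dx)^(1/3)
Step 2: integral_0^3 x^18 dx = [x^19/(19)] from 0 to 3 = 3^19/19
     = 1162261467/19 = 6.117166e+07
Step 3: ||f||_3 = (6.117166e+07)^(1/3) = 394.018621


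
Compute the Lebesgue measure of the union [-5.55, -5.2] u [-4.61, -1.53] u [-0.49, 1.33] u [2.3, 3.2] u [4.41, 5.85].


For pairwise disjoint intervals, m(union) = sum of lengths.
= (-5.2 - -5.55) + (-1.53 - -4.61) + (1.33 - -0.49) + (3.2 - 2.3) + (5.85 - 4.41)
= 0.35 + 3.08 + 1.82 + 0.9 + 1.44
= 7.59


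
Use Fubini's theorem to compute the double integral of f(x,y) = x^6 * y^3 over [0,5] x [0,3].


By Fubini's theorem, the double integral factors as a product of single integrals:
Step 1: integral_0^5 x^6 dx = [x^7/7] from 0 to 5
     = 5^7/7 = 11160.714286
Step 2: integral_0^3 y^3 dy = [y^4/4] from 0 to 3
     = 3^4/4 = 20.25
Step 3: Double integral = 11160.714286 * 20.25 = 226004.464286


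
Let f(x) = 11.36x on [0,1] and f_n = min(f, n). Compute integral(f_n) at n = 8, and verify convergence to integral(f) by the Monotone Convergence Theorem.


f(x) = 11.36x on [0,1]; f_n(x) = min(11.36x, n). At n = 8:
Step 1: f(x) reaches 8 at x = 8/11.36 = 0.704225
Step 2: integral(f_8) = integral(11.36x, 0, 0.704225) + integral(8, 0.704225, 1)
       = 11.36*0.704225^2/2 + 8*(1 - 0.704225)
       = 2.816901 + 2.366197
       = 5.183099
Step 3: As n -> infinity, f_n increases to f, so by MCT integral(f_n) -> integral(f) = 11.36/2 = 5.68.
Convergence: integral(f_8) = 5.183099 -> 5.68 as n -> infinity


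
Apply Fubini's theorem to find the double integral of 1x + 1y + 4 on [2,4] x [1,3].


By Fubini, integrate in x first, then y.
Step 1: Fix y, integrate over x in [2,4]:
  integral(1x + 1y + 4, x=2..4)
  = 1*(4^2 - 2^2)/2 + (1y + 4)*(4 - 2)
  = 6 + (1y + 4)*2
  = 6 + 2y + 8
  = 14 + 2y
Step 2: Integrate over y in [1,3]:
  integral(14 + 2y, y=1..3)
  = 14*2 + 2*(3^2 - 1^2)/2
  = 28 + 8
  = 36


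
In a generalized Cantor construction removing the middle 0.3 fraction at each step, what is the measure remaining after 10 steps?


Step 1: At each step, fraction remaining = 1 - 0.3 = 0.7
Step 2: After 10 steps, measure = (0.7)^10
Result = 0.028248


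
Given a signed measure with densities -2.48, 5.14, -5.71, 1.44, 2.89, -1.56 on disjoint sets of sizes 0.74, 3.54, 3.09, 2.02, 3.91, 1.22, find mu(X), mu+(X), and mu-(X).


Step 1: Compute signed measure on each set:
  Set 1: -2.48 * 0.74 = -1.8352
  Set 2: 5.14 * 3.54 = 18.1956
  Set 3: -5.71 * 3.09 = -17.6439
  Set 4: 1.44 * 2.02 = 2.9088
  Set 5: 2.89 * 3.91 = 11.2999
  Set 6: -1.56 * 1.22 = -1.9032
Step 2: Total signed measure = (-1.8352) + (18.1956) + (-17.6439) + (2.9088) + (11.2999) + (-1.9032)
     = 11.022
Step 3: Positive part mu+(X) = sum of positive contributions = 32.4043
Step 4: Negative part mu-(X) = |sum of negative contributions| = 21.3823


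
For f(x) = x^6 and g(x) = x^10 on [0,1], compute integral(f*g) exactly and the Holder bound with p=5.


Step 1: Exact integral of f*g = integral(x^16, 0, 1) = 1/17
     = 0.058824
Step 2: Holder bound with p=5, q=1.25:
  ||f||_p = (integral x^30 dx)^(1/5) = (1/31)^(1/5) = 0.503185
  ||g||_q = (integral x^12.5 dx)^(1/1.25) = (1/13.5)^(1/1.25) = 0.124662
Step 3: Holder bound = ||f||_p * ||g||_q = 0.503185 * 0.124662 = 0.062728
Verification: 0.058824 <= 0.062728 (Holder holds)


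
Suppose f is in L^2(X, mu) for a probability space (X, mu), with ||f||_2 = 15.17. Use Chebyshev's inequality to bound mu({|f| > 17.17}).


Chebyshev/Markov inequality: mu(|f| > eps) <= (||f||_p / eps)^p
Step 1: ||f||_2 / eps = 15.17 / 17.17 = 0.883518
Step 2: Raise to power p = 2:
  (0.883518)^2 = 0.780604
Step 3: Therefore mu(|f| > 17.17) <= 0.780604


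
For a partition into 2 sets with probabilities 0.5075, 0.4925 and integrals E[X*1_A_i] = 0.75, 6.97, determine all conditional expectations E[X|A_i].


For each cell A_i: E[X|A_i] = E[X*1_A_i] / P(A_i)
Step 1: E[X|A_1] = 0.75 / 0.5075 = 1.477833
Step 2: E[X|A_2] = 6.97 / 0.4925 = 14.152284
Verification: E[X] = sum E[X*1_A_i] = 0.75 + 6.97 = 7.72


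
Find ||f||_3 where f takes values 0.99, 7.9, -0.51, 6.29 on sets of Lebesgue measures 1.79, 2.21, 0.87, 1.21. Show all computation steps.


Step 1: Compute |f_i|^3 for each value:
  |0.99|^3 = 0.970299
  |7.9|^3 = 493.039
  |-0.51|^3 = 0.132651
  |6.29|^3 = 248.858189
Step 2: Multiply by measures and sum:
  0.970299 * 1.79 = 1.736835
  493.039 * 2.21 = 1089.61619
  0.132651 * 0.87 = 0.115406
  248.858189 * 1.21 = 301.118409
Sum = 1.736835 + 1089.61619 + 0.115406 + 301.118409 = 1392.58684
Step 3: Take the p-th root:
||f||_3 = (1392.58684)^(1/3) = 11.167109


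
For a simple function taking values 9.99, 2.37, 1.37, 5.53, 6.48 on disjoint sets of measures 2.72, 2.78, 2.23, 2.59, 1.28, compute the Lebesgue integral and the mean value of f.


Step 1: Integral = sum(value_i * measure_i)
= 9.99*2.72 + 2.37*2.78 + 1.37*2.23 + 5.53*2.59 + 6.48*1.28
= 27.1728 + 6.5886 + 3.0551 + 14.3227 + 8.2944
= 59.4336
Step 2: Total measure of domain = 2.72 + 2.78 + 2.23 + 2.59 + 1.28 = 11.6
Step 3: Average value = 59.4336 / 11.6 = 5.123586


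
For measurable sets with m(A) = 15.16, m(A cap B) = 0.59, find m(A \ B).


m(A \ B) = m(A) - m(A n B)
= 15.16 - 0.59
= 14.57


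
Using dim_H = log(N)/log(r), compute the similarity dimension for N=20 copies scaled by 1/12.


For a self-similar set with N copies scaled by 1/r:
dim_H = log(N)/log(r) = log(20)/log(12)
= 2.995732/2.484907
= 1.205571


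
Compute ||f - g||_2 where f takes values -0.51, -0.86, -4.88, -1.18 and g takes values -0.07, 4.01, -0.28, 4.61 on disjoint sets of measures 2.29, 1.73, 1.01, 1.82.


Step 1: Compute differences f_i - g_i:
  -0.51 - -0.07 = -0.44
  -0.86 - 4.01 = -4.87
  -4.88 - -0.28 = -4.6
  -1.18 - 4.61 = -5.79
Step 2: Compute |diff|^2 * measure for each set:
  |-0.44|^2 * 2.29 = 0.1936 * 2.29 = 0.443344
  |-4.87|^2 * 1.73 = 23.7169 * 1.73 = 41.030237
  |-4.6|^2 * 1.01 = 21.16 * 1.01 = 21.3716
  |-5.79|^2 * 1.82 = 33.5241 * 1.82 = 61.013862
Step 3: Sum = 123.859043
Step 4: ||f-g||_2 = (123.859043)^(1/2) = 11.129198


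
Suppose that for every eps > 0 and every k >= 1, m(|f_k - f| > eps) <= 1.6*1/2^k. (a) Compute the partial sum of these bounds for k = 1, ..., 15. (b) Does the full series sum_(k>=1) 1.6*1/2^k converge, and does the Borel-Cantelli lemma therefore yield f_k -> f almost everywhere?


Step 1: List the terms 1.6*1/2^k for k = 1 to 15:
  k=1: 0.8
  k=2: 0.4
  k=3: 0.2
  k=4: 0.1
  k=5: 0.05
  k=6: 0.025
  k=7: 0.0125
  k=8: 0.00625
  k=9: 0.003125
  k=10: 0.001563
  k=11: 7.812500e-04
  k=12: 3.906250e-04
  k=13: 1.953125e-04
  k=14: 9.765625e-05
  k=15: 4.882813e-05
Step 2: Partial sum = 0.8 + 0.4 + 0.2 + 0.1 + 0.05 + 0.025 + 0.0125 + 0.00625 + 0.003125 + 0.001563 + 7.812500e-04 + 3.906250e-04 + 1.953125e-04 + 9.765625e-05 + 4.882813e-05
     = 1.599951
Step 3: The full series sum_(k>=1) 1.6*1/2^k converges (geometric series with ratio 1/2 < 1; a constant multiple of a convergent series converges).
Step 4: Fix eps > 0. Since sum_k m(|f_k - f| > eps) < infinity, the Borel-Cantelli lemma gives
        m(limsup_k {|f_k - f| > eps}) = 0, i.e. for a.e. x, |f_k(x) - f(x)| <= eps for all large k.
        Applying this with eps = 1/j for j = 1, 2, ... and intersecting the countably many full-measure sets,
        for a.e. x we get limsup_k |f_k(x) - f(x)| <= 1/j for every j, hence f_k -> f almost everywhere.
Conclusion: series converges; Borel-Cantelli yields f_k -> f a.e.


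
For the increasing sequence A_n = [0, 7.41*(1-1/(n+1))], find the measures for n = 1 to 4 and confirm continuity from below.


By continuity of measure from below: if A_n increases to A, then m(A_n) -> m(A).
Here A = [0, 7.41], so m(A) = 7.41
Step 1: a_1 = 7.41*(1 - 1/2) = 3.705, m(A_1) = 3.705
Step 2: a_2 = 7.41*(1 - 1/3) = 4.94, m(A_2) = 4.94
Step 3: a_3 = 7.41*(1 - 1/4) = 5.5575, m(A_3) = 5.5575
Step 4: a_4 = 7.41*(1 - 1/5) = 5.928, m(A_4) = 5.928
Limit: m(A_n) -> m([0,7.41]) = 7.41


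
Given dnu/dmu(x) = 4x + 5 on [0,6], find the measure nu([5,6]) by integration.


nu(A) = integral_A (dnu/dmu) dmu = integral_5^6 (4x + 5) dx
Step 1: Antiderivative F(x) = (4/2)x^2 + 5x
Step 2: F(6) = (4/2)*6^2 + 5*6 = 72 + 30 = 102
Step 3: F(5) = (4/2)*5^2 + 5*5 = 50 + 25 = 75
Step 4: nu([5,6]) = F(6) - F(5) = 102 - 75 = 27


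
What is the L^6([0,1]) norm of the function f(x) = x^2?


Step 1: ||f||_6 = (integral_0^1 |x^2|^6 dx)^(1/6)
     = (integral_0^1 x^12 dx)^(1/6)
Step 2: integral_0^1 x^12 dx = [x^13/(13)] from 0 to 1 = 1^13/13
     = 1/13 = 0.076923
Step 3: ||f||_6 = (0.076923)^(1/6) = 0.652143


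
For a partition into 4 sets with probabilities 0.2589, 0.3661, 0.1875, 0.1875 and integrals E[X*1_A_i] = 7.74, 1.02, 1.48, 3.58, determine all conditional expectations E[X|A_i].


For each cell A_i: E[X|A_i] = E[X*1_A_i] / P(A_i)
Step 1: E[X|A_1] = 7.74 / 0.2589 = 29.895713
Step 2: E[X|A_2] = 1.02 / 0.3661 = 2.786124
Step 3: E[X|A_3] = 1.48 / 0.1875 = 7.893333
Step 4: E[X|A_4] = 3.58 / 0.1875 = 19.093333
Verification: E[X] = sum E[X*1_A_i] = 7.74 + 1.02 + 1.48 + 3.58 = 13.82


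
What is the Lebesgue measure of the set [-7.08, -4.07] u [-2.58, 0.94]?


For pairwise disjoint intervals, m(union) = sum of lengths.
= (-4.07 - -7.08) + (0.94 - -2.58)
= 3.01 + 3.52
= 6.53


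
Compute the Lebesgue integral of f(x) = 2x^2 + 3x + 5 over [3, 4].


The Lebesgue integral of a Riemann-integrable function agrees with the Riemann integral.
Antiderivative F(x) = (2/3)x^3 + (3/2)x^2 + 5x
F(4) = (2/3)*4^3 + (3/2)*4^2 + 5*4
     = (2/3)*64 + (3/2)*16 + 5*4
     = 42.666667 + 24 + 20
     = 86.666667
F(3) = 46.5
Integral = F(4) - F(3) = 86.666667 - 46.5 = 40.166667


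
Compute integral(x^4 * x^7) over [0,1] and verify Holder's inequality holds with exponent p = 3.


Step 1: Exact integral of f*g = integral(x^11, 0, 1) = 1/12
     = 0.083333
Step 2: Holder bound with p=3, q=1.5:
  ||f||_p = (integral x^12 dx)^(1/3) = (1/13)^(1/3) = 0.42529
  ||g||_q = (integral x^10.5 dx)^(1/1.5) = (1/11.5)^(1/1.5) = 0.196276
Step 3: Holder bound = ||f||_p * ||g||_q = 0.42529 * 0.196276 = 0.083474
Verification: 0.083333 <= 0.083474 (Holder holds)


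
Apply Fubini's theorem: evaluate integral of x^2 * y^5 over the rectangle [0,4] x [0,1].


By Fubini's theorem, the double integral factors as a product of single integrals:
Step 1: integral_0^4 x^2 dx = [x^3/3] from 0 to 4
     = 4^3/3 = 21.333333
Step 2: integral_0^1 y^5 dy = [y^6/6] from 0 to 1
     = 1^6/6 = 0.166667
Step 3: Double integral = 21.333333 * 0.166667 = 3.555556


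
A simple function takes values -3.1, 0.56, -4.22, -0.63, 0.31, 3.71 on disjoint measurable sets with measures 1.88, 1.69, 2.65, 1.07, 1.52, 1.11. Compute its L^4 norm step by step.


Step 1: Compute |f_i|^4 for each value:
  |-3.1|^4 = 92.3521
  |0.56|^4 = 0.098345
  |-4.22|^4 = 317.139111
  |-0.63|^4 = 0.15753
  |0.31|^4 = 0.009235
  |3.71|^4 = 189.450449
Step 2: Multiply by measures and sum:
  92.3521 * 1.88 = 173.621948
  0.098345 * 1.69 = 0.166203
  317.139111 * 2.65 = 840.418643
  0.15753 * 1.07 = 0.168557
  0.009235 * 1.52 = 0.014038
  189.450449 * 1.11 = 210.289998
Sum = 173.621948 + 0.166203 + 840.418643 + 0.168557 + 0.014038 + 210.289998 = 1224.679386
Step 3: Take the p-th root:
||f||_4 = (1224.679386)^(1/4) = 5.915693


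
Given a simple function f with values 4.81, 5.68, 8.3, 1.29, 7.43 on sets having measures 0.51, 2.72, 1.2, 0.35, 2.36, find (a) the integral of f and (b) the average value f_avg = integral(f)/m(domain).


Step 1: Integral = sum(value_i * measure_i)
= 4.81*0.51 + 5.68*2.72 + 8.3*1.2 + 1.29*0.35 + 7.43*2.36
= 2.4531 + 15.4496 + 9.96 + 0.4515 + 17.5348
= 45.849
Step 2: Total measure of domain = 0.51 + 2.72 + 1.2 + 0.35 + 2.36 = 7.14
Step 3: Average value = 45.849 / 7.14 = 6.421429


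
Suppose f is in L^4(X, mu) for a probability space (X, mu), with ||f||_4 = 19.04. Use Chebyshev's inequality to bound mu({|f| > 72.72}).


Chebyshev/Markov inequality: mu(|f| > eps) <= (||f||_p / eps)^p
Step 1: ||f||_4 / eps = 19.04 / 72.72 = 0.261826
Step 2: Raise to power p = 4:
  (0.261826)^4 = 0.0047
Step 3: Therefore mu(|f| > 72.72) <= 0.0047


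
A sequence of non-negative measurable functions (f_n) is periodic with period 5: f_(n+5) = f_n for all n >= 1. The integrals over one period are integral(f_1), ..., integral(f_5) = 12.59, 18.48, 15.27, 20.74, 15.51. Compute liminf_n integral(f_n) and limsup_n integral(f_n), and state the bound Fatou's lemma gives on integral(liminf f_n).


The sequence (integral(f_n)) is periodic with period 5, repeating the values 12.59, 18.48, 15.27, 20.74, 15.51 indefinitely.
Step 1: For a periodic sequence, every tail (a_m, a_(m+1), ...) contains all 5 period values infinitely often.
Step 2: Hence inf of every tail = min of the period values = min(12.59, 18.48, 15.27, 20.74, 15.51) = 12.59.
        liminf_n integral(f_n) = sup over m of (inf of tail from m) = 12.59.
Step 3: Similarly sup of every tail = max of the period values = 20.74.
        limsup_n integral(f_n) = 20.74.
Step 4: Fatou's lemma: integral(liminf_n f_n) <= liminf_n integral(f_n) = 12.59.
        So the integral of the pointwise liminf is at most 12.59.


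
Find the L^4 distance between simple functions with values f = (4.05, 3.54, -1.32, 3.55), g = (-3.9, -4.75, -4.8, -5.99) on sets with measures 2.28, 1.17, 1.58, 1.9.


Step 1: Compute differences f_i - g_i:
  4.05 - -3.9 = 7.95
  3.54 - -4.75 = 8.29
  -1.32 - -4.8 = 3.48
  3.55 - -5.99 = 9.54
Step 2: Compute |diff|^4 * measure for each set:
  |7.95|^4 * 2.28 = 3994.556006 * 2.28 = 9107.587694
  |8.29|^4 * 1.17 = 4723.001921 * 1.17 = 5525.912247
  |3.48|^4 * 1.58 = 146.661788 * 1.58 = 231.725625
  |9.54|^4 * 1.9 = 8283.111335 * 1.9 = 15737.911536
Step 3: Sum = 30603.137103
Step 4: ||f-g||_4 = (30603.137103)^(1/4) = 13.226395


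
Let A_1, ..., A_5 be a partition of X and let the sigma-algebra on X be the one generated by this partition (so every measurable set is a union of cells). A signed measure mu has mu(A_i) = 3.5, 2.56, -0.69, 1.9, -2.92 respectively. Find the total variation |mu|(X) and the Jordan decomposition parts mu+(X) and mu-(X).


Step 1: Every measurable set is a union of atoms (the cells / points), so a Hahn decomposition is
  obtained by grouping atoms by sign: P = union of atoms with mu > 0, N = union of the remaining atoms.
  Atoms in P (indices): 1, 2, 4;  atoms in N (indices): 3, 5
  Positive values: 3.5, 2.56, 1.9
  Negative values: -0.69, -2.92
Step 2: mu+(X) = mu(P) = sum of positive atom values = 7.96
Step 3: mu-(X) = -mu(N) = sum of |negative atom values| = 3.61
Step 4: |mu|(X) = mu+(X) + mu-(X) = 7.96 + 3.61 = 11.57


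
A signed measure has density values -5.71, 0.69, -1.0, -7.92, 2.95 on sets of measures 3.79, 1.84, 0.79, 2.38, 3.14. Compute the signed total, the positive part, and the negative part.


Step 1: Compute signed measure on each set:
  Set 1: -5.71 * 3.79 = -21.6409
  Set 2: 0.69 * 1.84 = 1.2696
  Set 3: -1.0 * 0.79 = -0.79
  Set 4: -7.92 * 2.38 = -18.8496
  Set 5: 2.95 * 3.14 = 9.263
Step 2: Total signed measure = (-21.6409) + (1.2696) + (-0.79) + (-18.8496) + (9.263)
     = -30.7479
Step 3: Positive part mu+(X) = sum of positive contributions = 10.5326
Step 4: Negative part mu-(X) = |sum of negative contributions| = 41.2805


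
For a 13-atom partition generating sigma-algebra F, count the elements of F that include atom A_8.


Each element of F is a union of some subset S of the 13 atoms.
The element contains A_8 iff A_8 is in S.
So we count subsets S of {A_1,...,A_13} with A_8 in S: choose freely among the other 12 atoms.
Count = 2^(13-1) = 2^12 = 4096.


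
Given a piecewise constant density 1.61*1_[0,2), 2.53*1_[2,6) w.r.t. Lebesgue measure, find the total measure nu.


Integrate each piece of the Radon-Nikodym derivative:
Step 1: integral_0^2 1.61 dx = 1.61*(2-0) = 1.61*2 = 3.22
Step 2: integral_2^6 2.53 dx = 2.53*(6-2) = 2.53*4 = 10.12
Total: 3.22 + 10.12 = 13.34


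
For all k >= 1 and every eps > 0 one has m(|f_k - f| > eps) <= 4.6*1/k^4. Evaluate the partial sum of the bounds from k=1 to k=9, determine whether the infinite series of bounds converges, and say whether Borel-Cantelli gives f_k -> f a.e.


Step 1: List the terms 4.6*1/k^4 for k = 1 to 9:
  k=1: 4.6
  k=2: 0.2875
  k=3: 0.05679
  k=4: 0.017969
  k=5: 0.00736
  k=6: 0.003549
  k=7: 0.001916
  k=8: 0.001123
  k=9: 7.011126e-04
Step 2: Partial sum = 4.6 + 0.2875 + 0.05679 + 0.017969 + 0.00736 + 0.003549 + 0.001916 + 0.001123 + 7.011126e-04
     = 4.976908
Step 3: The full series sum_(k>=1) 4.6*1/k^4 converges (p-series with p = 4 > 1; a constant multiple of a convergent series converges).
Step 4: Fix eps > 0. Since sum_k m(|f_k - f| > eps) < infinity, the Borel-Cantelli lemma gives
        m(limsup_k {|f_k - f| > eps}) = 0, i.e. for a.e. x, |f_k(x) - f(x)| <= eps for all large k.
        Applying this with eps = 1/j for j = 1, 2, ... and intersecting the countably many full-measure sets,
        for a.e. x we get limsup_k |f_k(x) - f(x)| <= 1/j for every j, hence f_k -> f almost everywhere.
Conclusion: series converges; Borel-Cantelli yields f_k -> f a.e.


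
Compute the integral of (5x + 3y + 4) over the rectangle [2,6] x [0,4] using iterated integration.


By Fubini, integrate in x first, then y.
Step 1: Fix y, integrate over x in [2,6]:
  integral(5x + 3y + 4, x=2..6)
  = 5*(6^2 - 2^2)/2 + (3y + 4)*(6 - 2)
  = 80 + (3y + 4)*4
  = 80 + 12y + 16
  = 96 + 12y
Step 2: Integrate over y in [0,4]:
  integral(96 + 12y, y=0..4)
  = 96*4 + 12*(4^2 - 0^2)/2
  = 384 + 96
  = 480


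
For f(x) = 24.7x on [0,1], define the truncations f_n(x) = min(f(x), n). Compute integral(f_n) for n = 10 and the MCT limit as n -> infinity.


f(x) = 24.7x on [0,1]; f_n(x) = min(24.7x, n). At n = 10:
Step 1: f(x) reaches 10 at x = 10/24.7 = 0.404858
Step 2: integral(f_10) = integral(24.7x, 0, 0.404858) + integral(10, 0.404858, 1)
       = 24.7*0.404858^2/2 + 10*(1 - 0.404858)
       = 2.024291 + 5.951417
       = 7.975709
Step 3: As n -> infinity, f_n increases to f, so by MCT integral(f_n) -> integral(f) = 24.7/2 = 12.35.
Convergence: integral(f_10) = 7.975709 -> 12.35 as n -> infinity


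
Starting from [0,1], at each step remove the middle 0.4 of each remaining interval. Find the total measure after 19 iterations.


Step 1: At each step, fraction remaining = 1 - 0.4 = 0.6
Step 2: After 19 steps, measure = (0.6)^19
Result = 6.093597e-05


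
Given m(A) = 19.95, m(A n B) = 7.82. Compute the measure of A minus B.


m(A \ B) = m(A) - m(A n B)
= 19.95 - 7.82
= 12.13


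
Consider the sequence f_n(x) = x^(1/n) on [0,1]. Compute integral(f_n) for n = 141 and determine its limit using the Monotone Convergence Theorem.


At n = 141: f_141(x) = x^(1/141).
Step 1: integral(x^(1/141), 0, 1) = [x^(1/141+1) / (1/141+1)] from 0 to 1
     = 1 / (1/141 + 1) = 1 / ((141+1)/141) = 141/(141+1)
     = 141/142 = 0.992958
Step 2: As n -> infinity, f_n(x) = x^(1/n) -> 1 for x in (0,1], and f_n is increasing in n.
By MCT, lim_n integral(f_n) = integral(lim_n f_n) = integral(1, 0, 1) = 1.
Step 3: Verify convergence: 141/142 = 0.992958 -> 1


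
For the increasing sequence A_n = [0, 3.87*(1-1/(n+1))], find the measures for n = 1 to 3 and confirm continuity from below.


By continuity of measure from below: if A_n increases to A, then m(A_n) -> m(A).
Here A = [0, 3.87], so m(A) = 3.87
Step 1: a_1 = 3.87*(1 - 1/2) = 1.935, m(A_1) = 1.935
Step 2: a_2 = 3.87*(1 - 1/3) = 2.58, m(A_2) = 2.58
Step 3: a_3 = 3.87*(1 - 1/4) = 2.9025, m(A_3) = 2.9025
Limit: m(A_n) -> m([0,3.87]) = 3.87


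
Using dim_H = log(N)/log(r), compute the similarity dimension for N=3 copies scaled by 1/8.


For a self-similar set with N copies scaled by 1/r:
dim_H = log(N)/log(r) = log(3)/log(8)
= 1.098612/2.079442
= 0.528321


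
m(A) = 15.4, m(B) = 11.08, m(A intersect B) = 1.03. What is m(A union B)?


By inclusion-exclusion: m(A u B) = m(A) + m(B) - m(A n B)
= 15.4 + 11.08 - 1.03
= 25.45


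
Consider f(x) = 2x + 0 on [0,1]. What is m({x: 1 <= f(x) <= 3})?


f^(-1)([1, 3]) = {x : 1 <= 2x + 0 <= 3}
Solving: (1 - 0)/2 <= x <= (3 - 0)/2
= [0.5, 1.5]
Intersecting with [0,1]: [0.5, 1]
Measure = 1 - 0.5 = 0.5


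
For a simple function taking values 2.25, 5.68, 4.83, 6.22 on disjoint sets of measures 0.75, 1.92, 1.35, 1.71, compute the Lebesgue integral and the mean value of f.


Step 1: Integral = sum(value_i * measure_i)
= 2.25*0.75 + 5.68*1.92 + 4.83*1.35 + 6.22*1.71
= 1.6875 + 10.9056 + 6.5205 + 10.6362
= 29.7498
Step 2: Total measure of domain = 0.75 + 1.92 + 1.35 + 1.71 = 5.73
Step 3: Average value = 29.7498 / 5.73 = 5.191937


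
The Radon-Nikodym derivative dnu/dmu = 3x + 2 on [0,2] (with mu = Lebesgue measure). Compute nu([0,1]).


nu(A) = integral_A (dnu/dmu) dmu = integral_0^1 (3x + 2) dx
Step 1: Antiderivative F(x) = (3/2)x^2 + 2x
Step 2: F(1) = (3/2)*1^2 + 2*1 = 1.5 + 2 = 3.5
Step 3: F(0) = (3/2)*0^2 + 2*0 = 0.0 + 0 = 0.0
Step 4: nu([0,1]) = F(1) - F(0) = 3.5 - 0.0 = 3.5


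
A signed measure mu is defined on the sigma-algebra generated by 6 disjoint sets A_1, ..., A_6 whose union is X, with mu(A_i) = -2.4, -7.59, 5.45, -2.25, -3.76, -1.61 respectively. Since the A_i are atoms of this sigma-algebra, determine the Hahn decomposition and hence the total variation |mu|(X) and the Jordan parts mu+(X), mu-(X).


Step 1: Every measurable set is a union of atoms (the cells / points), so a Hahn decomposition is
  obtained by grouping atoms by sign: P = union of atoms with mu > 0, N = union of the remaining atoms.
  Atoms in P (indices): 3;  atoms in N (indices): 1, 2, 4, 5, 6
  Positive values: 5.45
  Negative values: -2.4, -7.59, -2.25, -3.76, -1.61
Step 2: mu+(X) = mu(P) = sum of positive atom values = 5.45
Step 3: mu-(X) = -mu(N) = sum of |negative atom values| = 17.61
Step 4: |mu|(X) = mu+(X) + mu-(X) = 5.45 + 17.61 = 23.06


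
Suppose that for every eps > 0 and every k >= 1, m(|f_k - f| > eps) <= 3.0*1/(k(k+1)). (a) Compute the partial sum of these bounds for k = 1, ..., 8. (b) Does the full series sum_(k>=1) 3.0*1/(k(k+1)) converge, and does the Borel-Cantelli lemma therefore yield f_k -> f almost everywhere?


Step 1: List the terms 3.0*1/(k(k+1)) for k = 1 to 8:
  k=1: 1.5
  k=2: 0.5
  k=3: 0.25
  k=4: 0.15
  k=5: 0.1
  k=6: 0.071429
  k=7: 0.053571
  k=8: 0.041667
Step 2: Partial sum = 1.5 + 0.5 + 0.25 + 0.15 + 0.1 + 0.071429 + 0.053571 + 0.041667
     = 2.666667
Step 3: The full series sum_(k>=1) 3.0*1/(k(k+1)) converges (telescoping series sum 1/(k(k+1)) = 1; a constant multiple of a convergent series converges).
Step 4: Fix eps > 0. Since sum_k m(|f_k - f| > eps) < infinity, the Borel-Cantelli lemma gives
        m(limsup_k {|f_k - f| > eps}) = 0, i.e. for a.e. x, |f_k(x) - f(x)| <= eps for all large k.
        Applying this with eps = 1/j for j = 1, 2, ... and intersecting the countably many full-measure sets,
        for a.e. x we get limsup_k |f_k(x) - f(x)| <= 1/j for every j, hence f_k -> f almost everywhere.
Conclusion: series converges; Borel-Cantelli yields f_k -> f a.e.


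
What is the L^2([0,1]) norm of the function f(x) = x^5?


Step 1: ||f||_2 = (integral_0^1 |x^5|^2 dx)^(1/2)
     = (integral_0^1 x^10 dx)^(1/2)
Step 2: integral_0^1 x^10 dx = [x^11/(11)] from 0 to 1 = 1^11/11
     = 1/11 = 0.090909
Step 3: ||f||_2 = (0.090909)^(1/2) = 0.301511


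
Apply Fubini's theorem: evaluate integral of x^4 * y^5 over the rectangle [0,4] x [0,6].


By Fubini's theorem, the double integral factors as a product of single integrals:
Step 1: integral_0^4 x^4 dx = [x^5/5] from 0 to 4
     = 4^5/5 = 204.8
Step 2: integral_0^6 y^5 dy = [y^6/6] from 0 to 6
     = 6^6/6 = 7776
Step 3: Double integral = 204.8 * 7776 = 1.592525e+06


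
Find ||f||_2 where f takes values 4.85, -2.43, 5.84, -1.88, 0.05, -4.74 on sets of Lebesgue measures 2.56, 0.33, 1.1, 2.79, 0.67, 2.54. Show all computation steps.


Step 1: Compute |f_i|^2 for each value:
  |4.85|^2 = 23.5225
  |-2.43|^2 = 5.9049
  |5.84|^2 = 34.1056
  |-1.88|^2 = 3.5344
  |0.05|^2 = 0.0025
  |-4.74|^2 = 22.4676
Step 2: Multiply by measures and sum:
  23.5225 * 2.56 = 60.2176
  5.9049 * 0.33 = 1.948617
  34.1056 * 1.1 = 37.51616
  3.5344 * 2.79 = 9.860976
  0.0025 * 0.67 = 0.001675
  22.4676 * 2.54 = 57.067704
Sum = 60.2176 + 1.948617 + 37.51616 + 9.860976 + 0.001675 + 57.067704 = 166.612732
Step 3: Take the p-th root:
||f||_2 = (166.612732)^(1/2) = 12.907855


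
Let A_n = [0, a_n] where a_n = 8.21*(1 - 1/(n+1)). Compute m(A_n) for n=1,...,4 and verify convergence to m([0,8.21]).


By continuity of measure from below: if A_n increases to A, then m(A_n) -> m(A).
Here A = [0, 8.21], so m(A) = 8.21
Step 1: a_1 = 8.21*(1 - 1/2) = 4.105, m(A_1) = 4.105
Step 2: a_2 = 8.21*(1 - 1/3) = 5.4733, m(A_2) = 5.4733
Step 3: a_3 = 8.21*(1 - 1/4) = 6.1575, m(A_3) = 6.1575
Step 4: a_4 = 8.21*(1 - 1/5) = 6.568, m(A_4) = 6.568
Limit: m(A_n) -> m([0,8.21]) = 8.21


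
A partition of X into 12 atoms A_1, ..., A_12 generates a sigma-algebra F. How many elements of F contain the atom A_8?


Each element of F is a union of some subset S of the 12 atoms.
The element contains A_8 iff A_8 is in S.
So we count subsets S of {A_1,...,A_12} with A_8 in S: choose freely among the other 11 atoms.
Count = 2^(12-1) = 2^11 = 2048.


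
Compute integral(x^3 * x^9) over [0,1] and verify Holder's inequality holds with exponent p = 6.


Step 1: Exact integral of f*g = integral(x^12, 0, 1) = 1/13
     = 0.076923
Step 2: Holder bound with p=6, q=1.2:
  ||f||_p = (integral x^18 dx)^(1/6) = (1/19)^(1/6) = 0.612173
  ||g||_q = (integral x^10.8 dx)^(1/1.2) = (1/11.8)^(1/1.2) = 0.127869
Step 3: Holder bound = ||f||_p * ||g||_q = 0.612173 * 0.127869 = 0.078278
Verification: 0.076923 <= 0.078278 (Holder holds)


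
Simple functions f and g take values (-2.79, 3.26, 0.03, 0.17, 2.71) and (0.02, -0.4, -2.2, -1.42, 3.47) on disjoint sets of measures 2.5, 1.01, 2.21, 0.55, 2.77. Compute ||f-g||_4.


Step 1: Compute differences f_i - g_i:
  -2.79 - 0.02 = -2.81
  3.26 - -0.4 = 3.66
  0.03 - -2.2 = 2.23
  0.17 - -1.42 = 1.59
  2.71 - 3.47 = -0.76
Step 2: Compute |diff|^4 * measure for each set:
  |-2.81|^4 * 2.5 = 62.348395 * 2.5 = 155.870988
  |3.66|^4 * 1.01 = 179.442099 * 1.01 = 181.23652
  |2.23|^4 * 2.21 = 24.729734 * 2.21 = 54.652713
  |1.59|^4 * 0.55 = 6.39129 * 0.55 = 3.515209
  |-0.76|^4 * 2.77 = 0.333622 * 2.77 = 0.924132
Step 3: Sum = 396.199563
Step 4: ||f-g||_4 = (396.199563)^(1/4) = 4.461475


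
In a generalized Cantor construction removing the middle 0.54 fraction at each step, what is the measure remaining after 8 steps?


Step 1: At each step, fraction remaining = 1 - 0.54 = 0.46
Step 2: After 8 steps, measure = (0.46)^8
Result = 0.002005


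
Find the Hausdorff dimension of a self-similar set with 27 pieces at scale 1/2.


For a self-similar set with N copies scaled by 1/r:
dim_H = log(N)/log(r) = log(27)/log(2)
= 3.295837/0.693147
= 4.754888


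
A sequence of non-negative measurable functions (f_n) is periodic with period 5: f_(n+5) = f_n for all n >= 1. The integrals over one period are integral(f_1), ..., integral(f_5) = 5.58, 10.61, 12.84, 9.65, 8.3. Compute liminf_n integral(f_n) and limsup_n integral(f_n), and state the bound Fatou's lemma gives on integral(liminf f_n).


The sequence (integral(f_n)) is periodic with period 5, repeating the values 5.58, 10.61, 12.84, 9.65, 8.3 indefinitely.
Step 1: For a periodic sequence, every tail (a_m, a_(m+1), ...) contains all 5 period values infinitely often.
Step 2: Hence inf of every tail = min of the period values = min(5.58, 10.61, 12.84, 9.65, 8.3) = 5.58.
        liminf_n integral(f_n) = sup over m of (inf of tail from m) = 5.58.
Step 3: Similarly sup of every tail = max of the period values = 12.84.
        limsup_n integral(f_n) = 12.84.
Step 4: Fatou's lemma: integral(liminf_n f_n) <= liminf_n integral(f_n) = 5.58.
        So the integral of the pointwise liminf is at most 5.58.


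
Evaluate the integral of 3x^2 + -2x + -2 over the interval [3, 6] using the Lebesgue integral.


The Lebesgue integral of a Riemann-integrable function agrees with the Riemann integral.
Antiderivative F(x) = (3/3)x^3 + (-2/2)x^2 + -2x
F(6) = (3/3)*6^3 + (-2/2)*6^2 + -2*6
     = (3/3)*216 + (-2/2)*36 + -2*6
     = 216 + -36 + -12
     = 168
F(3) = 12
Integral = F(6) - F(3) = 168 - 12 = 156


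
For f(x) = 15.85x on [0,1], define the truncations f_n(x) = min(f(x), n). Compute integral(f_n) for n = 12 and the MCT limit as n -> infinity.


f(x) = 15.85x on [0,1]; f_n(x) = min(15.85x, n). At n = 12:
Step 1: f(x) reaches 12 at x = 12/15.85 = 0.757098
Step 2: integral(f_12) = integral(15.85x, 0, 0.757098) + integral(12, 0.757098, 1)
       = 15.85*0.757098^2/2 + 12*(1 - 0.757098)
       = 4.542587 + 2.914826
       = 7.457413
Step 3: As n -> infinity, f_n increases to f, so by MCT integral(f_n) -> integral(f) = 15.85/2 = 7.925.
Convergence: integral(f_12) = 7.457413 -> 7.925 as n -> infinity


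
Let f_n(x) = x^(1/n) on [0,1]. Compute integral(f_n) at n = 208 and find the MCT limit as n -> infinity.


At n = 208: f_208(x) = x^(1/208).
Step 1: integral(x^(1/208), 0, 1) = [x^(1/208+1) / (1/208+1)] from 0 to 1
     = 1 / (1/208 + 1) = 1 / ((208+1)/208) = 208/(208+1)
     = 208/209 = 0.995215
Step 2: As n -> infinity, f_n(x) = x^(1/n) -> 1 for x in (0,1], and f_n is increasing in n.
By MCT, lim_n integral(f_n) = integral(lim_n f_n) = integral(1, 0, 1) = 1.
Step 3: Verify convergence: 208/209 = 0.995215 -> 1


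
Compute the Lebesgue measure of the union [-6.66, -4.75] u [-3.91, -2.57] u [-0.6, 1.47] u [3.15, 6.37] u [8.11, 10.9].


For pairwise disjoint intervals, m(union) = sum of lengths.
= (-4.75 - -6.66) + (-2.57 - -3.91) + (1.47 - -0.6) + (6.37 - 3.15) + (10.9 - 8.11)
= 1.91 + 1.34 + 2.07 + 3.22 + 2.79
= 11.33


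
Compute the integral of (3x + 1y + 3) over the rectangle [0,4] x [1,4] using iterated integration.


By Fubini, integrate in x first, then y.
Step 1: Fix y, integrate over x in [0,4]:
  integral(3x + 1y + 3, x=0..4)
  = 3*(4^2 - 0^2)/2 + (1y + 3)*(4 - 0)
  = 24 + (1y + 3)*4
  = 24 + 4y + 12
  = 36 + 4y
Step 2: Integrate over y in [1,4]:
  integral(36 + 4y, y=1..4)
  = 36*3 + 4*(4^2 - 1^2)/2
  = 108 + 30
  = 138


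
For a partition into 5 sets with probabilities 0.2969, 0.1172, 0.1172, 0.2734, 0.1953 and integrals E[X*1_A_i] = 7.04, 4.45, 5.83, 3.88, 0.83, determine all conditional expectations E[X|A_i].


For each cell A_i: E[X|A_i] = E[X*1_A_i] / P(A_i)
Step 1: E[X|A_1] = 7.04 / 0.2969 = 23.711687
Step 2: E[X|A_2] = 4.45 / 0.1172 = 37.969283
Step 3: E[X|A_3] = 5.83 / 0.1172 = 49.744027
Step 4: E[X|A_4] = 3.88 / 0.2734 = 14.191661
Step 5: E[X|A_5] = 0.83 / 0.1953 = 4.249872
Verification: E[X] = sum E[X*1_A_i] = 7.04 + 4.45 + 5.83 + 3.88 + 0.83 = 22.03


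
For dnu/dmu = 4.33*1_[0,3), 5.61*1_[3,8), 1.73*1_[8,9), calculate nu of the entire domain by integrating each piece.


Integrate each piece of the Radon-Nikodym derivative:
Step 1: integral_0^3 4.33 dx = 4.33*(3-0) = 4.33*3 = 12.99
Step 2: integral_3^8 5.61 dx = 5.61*(8-3) = 5.61*5 = 28.05
Step 3: integral_8^9 1.73 dx = 1.73*(9-8) = 1.73*1 = 1.73
Total: 12.99 + 28.05 + 1.73 = 42.77


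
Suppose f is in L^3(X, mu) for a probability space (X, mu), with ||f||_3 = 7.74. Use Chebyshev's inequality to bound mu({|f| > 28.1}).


Chebyshev/Markov inequality: mu(|f| > eps) <= (||f||_p / eps)^p
Step 1: ||f||_3 / eps = 7.74 / 28.1 = 0.275445
Step 2: Raise to power p = 3:
  (0.275445)^3 = 0.020898
Step 3: Therefore mu(|f| > 28.1) <= 0.020898


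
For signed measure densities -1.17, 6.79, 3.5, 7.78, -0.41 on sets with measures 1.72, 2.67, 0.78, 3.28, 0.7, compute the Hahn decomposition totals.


Step 1: Compute signed measure on each set:
  Set 1: -1.17 * 1.72 = -2.0124
  Set 2: 6.79 * 2.67 = 18.1293
  Set 3: 3.5 * 0.78 = 2.73
  Set 4: 7.78 * 3.28 = 25.5184
  Set 5: -0.41 * 0.7 = -0.287
Step 2: Total signed measure = (-2.0124) + (18.1293) + (2.73) + (25.5184) + (-0.287)
     = 44.0783
Step 3: Positive part mu+(X) = sum of positive contributions = 46.3777
Step 4: Negative part mu-(X) = |sum of negative contributions| = 2.2994


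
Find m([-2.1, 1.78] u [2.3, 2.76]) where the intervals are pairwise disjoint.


For pairwise disjoint intervals, m(union) = sum of lengths.
= (1.78 - -2.1) + (2.76 - 2.3)
= 3.88 + 0.46
= 4.34


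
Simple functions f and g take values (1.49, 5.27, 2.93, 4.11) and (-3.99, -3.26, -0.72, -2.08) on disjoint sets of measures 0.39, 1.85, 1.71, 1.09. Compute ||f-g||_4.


Step 1: Compute differences f_i - g_i:
  1.49 - -3.99 = 5.48
  5.27 - -3.26 = 8.53
  2.93 - -0.72 = 3.65
  4.11 - -2.08 = 6.19
Step 2: Compute |diff|^4 * measure for each set:
  |5.48|^4 * 0.39 = 901.824924 * 0.39 = 351.71172
  |8.53|^4 * 1.85 = 5294.148569 * 1.85 = 9794.174852
  |3.65|^4 * 1.71 = 177.489006 * 1.71 = 303.506201
  |6.19|^4 * 1.09 = 1468.123519 * 1.09 = 1600.254636
Step 3: Sum = 12049.647409
Step 4: ||f-g||_4 = (12049.647409)^(1/4) = 10.47716


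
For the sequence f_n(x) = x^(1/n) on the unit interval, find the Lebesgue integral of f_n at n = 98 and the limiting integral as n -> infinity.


At n = 98: f_98(x) = x^(1/98).
Step 1: integral(x^(1/98), 0, 1) = [x^(1/98+1) / (1/98+1)] from 0 to 1
     = 1 / (1/98 + 1) = 1 / ((98+1)/98) = 98/(98+1)
     = 98/99 = 0.989899
Step 2: As n -> infinity, f_n(x) = x^(1/n) -> 1 for x in (0,1], and f_n is increasing in n.
By MCT, lim_n integral(f_n) = integral(lim_n f_n) = integral(1, 0, 1) = 1.
Step 3: Verify convergence: 98/99 = 0.989899 -> 1


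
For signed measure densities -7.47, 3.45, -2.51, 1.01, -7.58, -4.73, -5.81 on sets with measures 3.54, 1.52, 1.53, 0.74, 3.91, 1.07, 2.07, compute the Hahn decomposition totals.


Step 1: Compute signed measure on each set:
  Set 1: -7.47 * 3.54 = -26.4438
  Set 2: 3.45 * 1.52 = 5.244
  Set 3: -2.51 * 1.53 = -3.8403
  Set 4: 1.01 * 0.74 = 0.7474
  Set 5: -7.58 * 3.91 = -29.6378
  Set 6: -4.73 * 1.07 = -5.0611
  Set 7: -5.81 * 2.07 = -12.0267
Step 2: Total signed measure = (-26.4438) + (5.244) + (-3.8403) + (0.7474) + (-29.6378) + (-5.0611) + (-12.0267)
     = -71.0183
Step 3: Positive part mu+(X) = sum of positive contributions = 5.9914
Step 4: Negative part mu-(X) = |sum of negative contributions| = 77.0097


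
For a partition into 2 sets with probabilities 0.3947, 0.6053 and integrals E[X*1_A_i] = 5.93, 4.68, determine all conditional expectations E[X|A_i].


For each cell A_i: E[X|A_i] = E[X*1_A_i] / P(A_i)
Step 1: E[X|A_1] = 5.93 / 0.3947 = 15.024069
Step 2: E[X|A_2] = 4.68 / 0.6053 = 7.731703
Verification: E[X] = sum E[X*1_A_i] = 5.93 + 4.68 = 10.61


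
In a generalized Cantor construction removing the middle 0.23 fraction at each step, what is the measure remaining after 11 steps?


Step 1: At each step, fraction remaining = 1 - 0.23 = 0.77
Step 2: After 11 steps, measure = (0.77)^11
Result = 0.056415
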